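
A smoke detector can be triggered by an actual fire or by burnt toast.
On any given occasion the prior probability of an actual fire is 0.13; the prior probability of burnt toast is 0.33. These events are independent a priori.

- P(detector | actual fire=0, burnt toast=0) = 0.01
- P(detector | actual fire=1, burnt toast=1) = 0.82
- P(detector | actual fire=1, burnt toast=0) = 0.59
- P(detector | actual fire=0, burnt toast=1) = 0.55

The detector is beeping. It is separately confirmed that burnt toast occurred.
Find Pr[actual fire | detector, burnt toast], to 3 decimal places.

Pr[actual fire | detector, burnt toast] ≈ 0.182

P(detector | burnt toast) = 0.55·0.87 + 0.82·0.13 = 0.478500 + 0.106600 = 0.585100
Of this, 0.106600 comes from 0.82·0.13 (the actual fire=true cases).
So P(actual fire | detector, burnt toast) = 0.106600/0.585100 ≈ 0.182.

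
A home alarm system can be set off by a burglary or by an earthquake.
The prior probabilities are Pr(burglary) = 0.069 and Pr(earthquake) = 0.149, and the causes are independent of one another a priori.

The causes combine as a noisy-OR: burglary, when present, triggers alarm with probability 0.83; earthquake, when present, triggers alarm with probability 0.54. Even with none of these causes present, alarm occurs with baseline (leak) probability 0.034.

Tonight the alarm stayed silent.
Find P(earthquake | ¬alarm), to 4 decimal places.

Under noisy-OR, P(alarm | causes) = 1 − (1−0.034)·∏(1−qᵢ) over the active causes.
By total probability over the 4 (burglary, earthquake) configurations:
  P(¬alarm) = 0.966×0.931×0.851 + 0.44436×0.931×0.149 + 0.16422×0.069×0.851 + 0.075541×0.069×0.149
        = 0.765343 + 0.061641 + 0.009643 + 0.000777 = 0.837404
Configurations with earthquake contribute 0.062418, so
  P(earthquake | ¬alarm) = 0.062418 / 0.837404 ≈ 0.0745

P(earthquake | ¬alarm) ≈ 0.0745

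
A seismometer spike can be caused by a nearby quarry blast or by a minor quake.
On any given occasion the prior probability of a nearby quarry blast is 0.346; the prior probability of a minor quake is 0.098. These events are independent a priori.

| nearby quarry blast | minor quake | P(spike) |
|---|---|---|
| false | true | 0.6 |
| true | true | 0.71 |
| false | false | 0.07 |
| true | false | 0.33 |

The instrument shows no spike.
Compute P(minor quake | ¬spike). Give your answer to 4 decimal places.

P(minor quake | ¬spike) ≈ 0.0447

P(¬spike) = 0.93·0.654·0.902 + 0.4·0.654·0.098 + 0.67·0.346·0.902 + 0.29·0.346·0.098 = 0.548614 + 0.025637 + 0.209102 + 0.009833 = 0.793186
The minor quake-present share is 0.025637 + 0.009833 = 0.035470.
So P(minor quake | ¬spike) = 0.035470/0.793186 ≈ 0.0447.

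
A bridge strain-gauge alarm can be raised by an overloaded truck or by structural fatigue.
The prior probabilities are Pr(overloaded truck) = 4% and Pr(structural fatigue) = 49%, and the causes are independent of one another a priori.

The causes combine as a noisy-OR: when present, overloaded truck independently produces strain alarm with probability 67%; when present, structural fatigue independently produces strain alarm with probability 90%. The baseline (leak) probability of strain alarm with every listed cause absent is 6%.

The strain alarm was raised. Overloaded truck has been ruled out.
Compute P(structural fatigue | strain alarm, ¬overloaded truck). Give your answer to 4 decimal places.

P(structural fatigue | strain alarm, ¬overloaded truck) ≈ 0.9355

Under noisy-OR, P(strain alarm | causes) = 1 − (1−0.06)·∏(1−qᵢ) over the active causes.
Sum P(strain alarm|·) weighted by the priors over both values of structural fatigue:
  P(strain alarm | ¬overloaded truck) = 0.06*0.51 + 0.906*0.49
        = 0.030600 + 0.443940 = 0.474540
Configurations with structural fatigue contribute 0.443940, so
  P(structural fatigue | strain alarm, ¬overloaded truck) = 0.443940 / 0.474540 ≈ 0.9355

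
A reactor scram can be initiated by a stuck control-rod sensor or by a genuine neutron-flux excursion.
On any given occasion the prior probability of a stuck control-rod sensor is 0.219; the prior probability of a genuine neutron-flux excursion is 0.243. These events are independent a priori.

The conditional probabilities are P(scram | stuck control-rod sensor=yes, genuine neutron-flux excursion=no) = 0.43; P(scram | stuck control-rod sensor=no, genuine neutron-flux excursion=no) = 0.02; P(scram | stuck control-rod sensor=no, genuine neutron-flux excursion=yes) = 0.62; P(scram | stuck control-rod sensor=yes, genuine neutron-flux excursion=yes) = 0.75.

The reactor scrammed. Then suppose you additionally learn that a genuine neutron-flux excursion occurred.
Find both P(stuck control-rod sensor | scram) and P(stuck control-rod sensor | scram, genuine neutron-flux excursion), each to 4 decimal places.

By total probability over the 4 (stuck control-rod sensor, genuine neutron-flux excursion) configurations:
  P(scram) = 0.02·0.781·0.757 + 0.62·0.781·0.243 + 0.43·0.219·0.757 + 0.75·0.219·0.243
        = 0.011824 + 0.117665 + 0.071287 + 0.039913 = 0.240689
Configurations with stuck control-rod sensor contribute 0.111200, so
  P(stuck control-rod sensor | scram) = 0.111200 / 0.240689 ≈ 0.4620

Now condition on the additional information:
P(scram | genuine neutron-flux excursion) = 0.62×0.781 + 0.75×0.219 = 0.484220 + 0.164250 = 0.648470
Of this, 0.164250 comes from 0.75×0.219 (the stuck control-rod sensor=true cases).
P(stuck control-rod sensor | scram, genuine neutron-flux excursion) = 0.164250 / 0.648470 ≈ 0.2533

P(stuck control-rod sensor | scram) ≈ 0.4620; P(stuck control-rod sensor | scram, genuine neutron-flux excursion) ≈ 0.2533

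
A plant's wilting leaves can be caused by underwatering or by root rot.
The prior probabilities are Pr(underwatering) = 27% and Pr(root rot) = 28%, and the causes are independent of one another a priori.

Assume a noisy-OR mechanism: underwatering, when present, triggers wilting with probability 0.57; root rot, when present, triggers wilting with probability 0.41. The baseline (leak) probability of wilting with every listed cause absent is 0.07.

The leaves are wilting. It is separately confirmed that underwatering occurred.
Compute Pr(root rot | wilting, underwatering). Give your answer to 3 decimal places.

Pr(root rot | wilting, underwatering) ≈ 0.331

Under noisy-OR, P(wilting | causes) = 1 − (1−0.07)·∏(1−qᵢ) over the active causes.
For the numerator, keep only root rot=true terms: 0.764059·0.28 = 0.213937
The normalizing constant is 0.6001·0.72 + 0.764059·0.28 = 0.646009
Posterior = 0.213937 / 0.646009 ≈ 0.331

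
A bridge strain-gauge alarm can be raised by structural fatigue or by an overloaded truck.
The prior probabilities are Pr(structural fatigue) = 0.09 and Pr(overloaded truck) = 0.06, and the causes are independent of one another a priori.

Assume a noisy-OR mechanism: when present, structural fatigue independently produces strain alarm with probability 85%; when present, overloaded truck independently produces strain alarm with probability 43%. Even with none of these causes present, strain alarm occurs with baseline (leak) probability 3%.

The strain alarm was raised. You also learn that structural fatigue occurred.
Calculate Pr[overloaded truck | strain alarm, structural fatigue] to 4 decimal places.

Under noisy-OR, P(strain alarm | causes) = 1 − (1−0.03)·∏(1−qᵢ) over the active causes.
P(strain alarm | structural fatigue) = 0.8545×0.94 + 0.917065×0.06 = 0.803230 + 0.055024 = 0.858254
Restricting to configurations with overloaded truck present: 0.917065×0.06 = 0.055024.
Hence the posterior is 0.055024/0.858254 ≈ 0.0641.

Pr[overloaded truck | strain alarm, structural fatigue] ≈ 0.0641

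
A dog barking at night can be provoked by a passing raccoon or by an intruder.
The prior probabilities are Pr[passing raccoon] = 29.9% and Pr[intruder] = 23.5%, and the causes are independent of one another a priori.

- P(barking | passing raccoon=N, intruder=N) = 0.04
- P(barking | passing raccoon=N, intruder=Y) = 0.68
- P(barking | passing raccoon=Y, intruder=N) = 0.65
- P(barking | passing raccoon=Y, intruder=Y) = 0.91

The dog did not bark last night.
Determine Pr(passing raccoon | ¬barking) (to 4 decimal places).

Pr(passing raccoon | ¬barking) ≈ 0.1321

P(¬barking) = 0.96×0.701×0.765 + 0.32×0.701×0.235 + 0.35×0.299×0.765 + 0.09×0.299×0.235 = 0.514814 + 0.052715 + 0.080057 + 0.006324 = 0.653910
Of this, 0.086381 comes from 0.080057 + 0.006324 (the passing raccoon=true cases).
P(passing raccoon | ¬barking) = 0.086381 / 0.653910 ≈ 0.1321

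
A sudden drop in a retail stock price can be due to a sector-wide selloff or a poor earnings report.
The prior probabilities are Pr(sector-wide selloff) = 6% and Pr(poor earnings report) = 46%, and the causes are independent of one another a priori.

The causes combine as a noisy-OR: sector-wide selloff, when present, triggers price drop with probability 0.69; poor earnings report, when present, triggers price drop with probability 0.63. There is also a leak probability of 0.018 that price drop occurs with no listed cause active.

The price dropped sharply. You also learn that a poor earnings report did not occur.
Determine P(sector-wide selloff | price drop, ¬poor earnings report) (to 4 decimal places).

Under noisy-OR, P(price drop | causes) = 1 − (1−0.018)·∏(1−qᵢ) over the active causes.
P(price drop | ¬poor earnings report) = 0.018·0.94 + 0.69558·0.06 = 0.016920 + 0.041735 = 0.058655
The sector-wide selloff-present share is 0.69558·0.06 = 0.041735.
P(sector-wide selloff | price drop, ¬poor earnings report) = 0.041735 / 0.058655 ≈ 0.7115

P(sector-wide selloff | price drop, ¬poor earnings report) ≈ 0.7115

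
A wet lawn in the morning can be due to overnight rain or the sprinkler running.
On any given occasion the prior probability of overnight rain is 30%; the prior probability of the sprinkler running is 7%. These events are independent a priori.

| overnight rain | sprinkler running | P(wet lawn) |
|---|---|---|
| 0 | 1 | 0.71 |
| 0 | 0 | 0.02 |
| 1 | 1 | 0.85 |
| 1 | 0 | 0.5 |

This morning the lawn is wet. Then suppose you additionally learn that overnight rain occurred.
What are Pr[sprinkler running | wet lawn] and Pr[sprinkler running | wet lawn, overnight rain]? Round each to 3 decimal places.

Weight on sprinkler running=true, given the evidence: 0.034790 + 0.017850 = 0.052640
Normalizer over all consistent configurations: 0.02*0.7*0.93 + 0.71*0.7*0.07 + 0.5*0.3*0.93 + 0.85*0.3*0.07 = 0.205160
Posterior = 0.052640 / 0.205160 ≈ 0.257

With the extra evidence:
Weight on sprinkler running=true, given the evidence: 0.85*0.07 = 0.059500
The normalizing constant is 0.5*0.93 + 0.85*0.07 = 0.524500
Posterior = 0.059500 / 0.524500 ≈ 0.113
The drop from 0.257 to 0.113 is the explaining-away (discounting) effect.

Pr[sprinkler running | wet lawn] ≈ 0.257; Pr[sprinkler running | wet lawn, overnight rain] ≈ 0.113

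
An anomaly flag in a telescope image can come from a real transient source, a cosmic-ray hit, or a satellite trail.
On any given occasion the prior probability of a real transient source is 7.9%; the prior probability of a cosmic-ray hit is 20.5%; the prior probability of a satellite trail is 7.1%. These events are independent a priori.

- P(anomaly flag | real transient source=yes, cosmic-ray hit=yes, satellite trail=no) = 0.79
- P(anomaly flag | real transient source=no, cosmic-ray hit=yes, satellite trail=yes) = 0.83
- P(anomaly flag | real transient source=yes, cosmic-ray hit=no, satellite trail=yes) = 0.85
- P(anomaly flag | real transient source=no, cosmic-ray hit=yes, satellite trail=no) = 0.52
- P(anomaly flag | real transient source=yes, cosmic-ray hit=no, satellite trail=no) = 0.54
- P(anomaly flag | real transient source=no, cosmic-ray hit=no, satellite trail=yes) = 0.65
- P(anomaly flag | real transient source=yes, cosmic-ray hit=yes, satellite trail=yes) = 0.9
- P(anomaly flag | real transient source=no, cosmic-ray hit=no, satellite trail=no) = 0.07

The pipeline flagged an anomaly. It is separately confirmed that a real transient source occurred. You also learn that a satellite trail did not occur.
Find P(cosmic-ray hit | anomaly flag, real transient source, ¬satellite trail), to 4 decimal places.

P(anomaly flag | real transient source, ¬satellite trail) = 0.54·0.795 + 0.79·0.205 = 0.429300 + 0.161950 = 0.591250
Of this, 0.161950 comes from 0.79·0.205 (the cosmic-ray hit=true cases).
So P(cosmic-ray hit | anomaly flag, real transient source, ¬satellite trail) = 0.161950/0.591250 ≈ 0.2739.

P(cosmic-ray hit | anomaly flag, real transient source, ¬satellite trail) ≈ 0.2739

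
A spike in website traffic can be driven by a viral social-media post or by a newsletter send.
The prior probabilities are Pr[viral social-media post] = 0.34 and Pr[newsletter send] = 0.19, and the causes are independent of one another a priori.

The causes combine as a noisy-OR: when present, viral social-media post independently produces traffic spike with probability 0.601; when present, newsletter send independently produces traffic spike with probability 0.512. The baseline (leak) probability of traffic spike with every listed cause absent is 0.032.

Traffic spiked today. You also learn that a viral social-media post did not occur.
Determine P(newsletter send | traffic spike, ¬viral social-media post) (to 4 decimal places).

P(newsletter send | traffic spike, ¬viral social-media post) ≈ 0.7946

Under noisy-OR, P(traffic spike | causes) = 1 − (1−0.032)·∏(1−qᵢ) over the active causes.
By total probability over both values of newsletter send:
  P(traffic spike | ¬viral social-media post) = 0.032·0.81 + 0.527616·0.19
        = 0.025920 + 0.100247 = 0.126167
Keeping only the newsletter send-present terms gives 0.100247, so
  P(newsletter send | traffic spike, ¬viral social-media post) = 0.100247 / 0.126167 ≈ 0.7946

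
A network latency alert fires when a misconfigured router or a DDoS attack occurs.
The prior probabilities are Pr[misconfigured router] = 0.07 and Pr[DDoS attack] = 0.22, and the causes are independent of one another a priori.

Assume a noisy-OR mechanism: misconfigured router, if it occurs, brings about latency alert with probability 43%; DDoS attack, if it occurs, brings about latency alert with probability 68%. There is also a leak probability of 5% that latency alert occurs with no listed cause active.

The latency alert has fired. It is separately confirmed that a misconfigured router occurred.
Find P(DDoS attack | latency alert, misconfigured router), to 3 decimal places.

Under noisy-OR, P(latency alert | causes) = 1 − (1−0.05)·∏(1−qᵢ) over the active causes.
Numerator (weight on configurations with DDoS attack): 0.82672*0.22 = 0.181878
Denominator P(latency alert | misconfigured router): 0.4585*0.78 + 0.82672*0.22 = 0.539508
Posterior = 0.181878 / 0.539508 ≈ 0.337

P(DDoS attack | latency alert, misconfigured router) ≈ 0.337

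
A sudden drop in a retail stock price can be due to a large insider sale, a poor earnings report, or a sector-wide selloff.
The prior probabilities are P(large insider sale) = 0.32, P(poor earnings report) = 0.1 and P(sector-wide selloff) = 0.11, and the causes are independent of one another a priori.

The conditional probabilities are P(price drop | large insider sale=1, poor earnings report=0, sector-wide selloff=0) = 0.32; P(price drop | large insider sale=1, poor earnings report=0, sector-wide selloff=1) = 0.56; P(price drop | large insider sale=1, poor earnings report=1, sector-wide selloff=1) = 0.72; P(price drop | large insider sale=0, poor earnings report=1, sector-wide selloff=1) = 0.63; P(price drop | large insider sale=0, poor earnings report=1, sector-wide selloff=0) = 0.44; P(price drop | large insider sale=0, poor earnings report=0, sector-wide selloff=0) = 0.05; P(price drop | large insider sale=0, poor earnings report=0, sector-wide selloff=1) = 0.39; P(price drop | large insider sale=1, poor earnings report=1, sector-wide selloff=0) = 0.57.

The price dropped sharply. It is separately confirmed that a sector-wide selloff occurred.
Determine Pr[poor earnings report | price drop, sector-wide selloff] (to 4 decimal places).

By total probability over the 4 (large insider sale, poor earnings report) configurations:
  P(price drop | sector-wide selloff) = 0.39×0.68×0.9 + 0.63×0.68×0.1 + 0.56×0.32×0.9 + 0.72×0.32×0.1
        = 0.238680 + 0.042840 + 0.161280 + 0.023040 = 0.465840
Configurations with poor earnings report contribute 0.065880, so
  P(poor earnings report | price drop, sector-wide selloff) = 0.065880 / 0.465840 ≈ 0.1414

Pr[poor earnings report | price drop, sector-wide selloff] ≈ 0.1414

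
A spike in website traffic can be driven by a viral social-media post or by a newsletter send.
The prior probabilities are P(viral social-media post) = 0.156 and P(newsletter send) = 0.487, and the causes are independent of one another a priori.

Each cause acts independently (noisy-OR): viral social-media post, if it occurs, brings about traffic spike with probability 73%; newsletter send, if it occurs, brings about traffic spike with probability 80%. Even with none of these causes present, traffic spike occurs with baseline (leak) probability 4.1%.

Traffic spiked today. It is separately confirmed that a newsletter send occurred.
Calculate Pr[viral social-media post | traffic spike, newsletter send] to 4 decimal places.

Pr[viral social-media post | traffic spike, newsletter send] ≈ 0.1782

Under noisy-OR, P(traffic spike | causes) = 1 − (1−0.041)·∏(1−qᵢ) over the active causes.
P(traffic spike | newsletter send) = 0.8082×0.844 + 0.948214×0.156 = 0.682121 + 0.147921 = 0.830042
The viral social-media post-present share is 0.948214×0.156 = 0.147921.
Hence the posterior is 0.147921/0.830042 ≈ 0.1782.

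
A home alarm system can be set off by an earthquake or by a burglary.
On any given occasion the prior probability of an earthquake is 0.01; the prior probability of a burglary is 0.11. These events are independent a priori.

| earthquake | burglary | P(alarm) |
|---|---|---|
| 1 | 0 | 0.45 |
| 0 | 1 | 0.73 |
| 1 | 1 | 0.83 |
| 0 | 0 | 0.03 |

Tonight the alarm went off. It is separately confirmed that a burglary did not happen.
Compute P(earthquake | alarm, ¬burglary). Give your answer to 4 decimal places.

P(alarm | ¬burglary) = 0.03*0.99 + 0.45*0.01 = 0.029700 + 0.004500 = 0.034200
Restricting to configurations with earthquake present: 0.45*0.01 = 0.004500.
Hence the posterior is 0.004500/0.034200 ≈ 0.1316.

P(earthquake | alarm, ¬burglary) ≈ 0.1316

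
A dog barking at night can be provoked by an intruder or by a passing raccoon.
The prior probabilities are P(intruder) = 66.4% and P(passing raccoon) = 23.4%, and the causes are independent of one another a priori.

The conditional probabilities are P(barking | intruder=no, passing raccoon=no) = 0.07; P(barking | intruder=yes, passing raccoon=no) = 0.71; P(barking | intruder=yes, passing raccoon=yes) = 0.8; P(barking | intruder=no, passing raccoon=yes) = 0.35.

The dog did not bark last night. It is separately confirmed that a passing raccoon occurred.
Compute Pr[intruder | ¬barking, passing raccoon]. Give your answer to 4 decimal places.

Pr[intruder | ¬barking, passing raccoon] ≈ 0.3781

P(¬barking | passing raccoon) = 0.65×0.336 + 0.2×0.664 = 0.218400 + 0.132800 = 0.351200
The intruder-present share is 0.2×0.664 = 0.132800.
Hence the posterior is 0.132800/0.351200 ≈ 0.3781.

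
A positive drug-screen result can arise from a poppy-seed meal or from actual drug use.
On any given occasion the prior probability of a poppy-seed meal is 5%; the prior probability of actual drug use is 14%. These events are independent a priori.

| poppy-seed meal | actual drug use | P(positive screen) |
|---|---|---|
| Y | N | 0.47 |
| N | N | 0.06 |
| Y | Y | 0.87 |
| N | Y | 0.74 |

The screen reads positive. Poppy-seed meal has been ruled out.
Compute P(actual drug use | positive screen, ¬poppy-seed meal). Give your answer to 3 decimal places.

P(actual drug use | positive screen, ¬poppy-seed meal) ≈ 0.668

Enumerate both values of actual drug use and weight by the priors:
  P(positive screen | ¬poppy-seed meal) = 0.06·0.86 + 0.74·0.14
        = 0.051600 + 0.103600 = 0.155200
Keeping only the actual drug use-present terms gives 0.103600, so
  P(actual drug use | positive screen, ¬poppy-seed meal) = 0.103600 / 0.155200 ≈ 0.668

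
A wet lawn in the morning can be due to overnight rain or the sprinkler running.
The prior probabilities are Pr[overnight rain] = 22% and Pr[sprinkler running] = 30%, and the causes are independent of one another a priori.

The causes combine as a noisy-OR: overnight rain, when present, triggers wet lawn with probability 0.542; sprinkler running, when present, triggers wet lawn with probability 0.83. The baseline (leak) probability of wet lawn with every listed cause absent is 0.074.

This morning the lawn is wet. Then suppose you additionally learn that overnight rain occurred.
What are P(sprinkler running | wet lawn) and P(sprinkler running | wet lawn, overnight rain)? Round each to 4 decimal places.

P(sprinkler running | wet lawn) ≈ 0.6669; P(sprinkler running | wet lawn, overnight rain) ≈ 0.4085

Under noisy-OR, P(wet lawn | causes) = 1 − (1−0.074)·∏(1−qᵢ) over the active causes.
Weight on sprinkler running=true, given the evidence: 0.197164 + 0.061242 = 0.258406
Denominator P(wet lawn): 0.074*0.78*0.7 + 0.84258*0.78*0.3 + 0.575892*0.22*0.7 + 0.927902*0.22*0.3 = 0.387497
Posterior = 0.258406 / 0.387497 ≈ 0.6669

With the extra evidence:
By total probability over both values of sprinkler running:
  P(wet lawn | overnight rain) = 0.575892·0.7 + 0.927902·0.3
        = 0.403124 + 0.278371 = 0.681495
The terms with sprinkler running present sum to 0.278371, so
  P(sprinkler running | wet lawn, overnight rain) = 0.278371 / 0.681495 ≈ 0.4085
— overnight rain explains away the evidence for sprinkler running.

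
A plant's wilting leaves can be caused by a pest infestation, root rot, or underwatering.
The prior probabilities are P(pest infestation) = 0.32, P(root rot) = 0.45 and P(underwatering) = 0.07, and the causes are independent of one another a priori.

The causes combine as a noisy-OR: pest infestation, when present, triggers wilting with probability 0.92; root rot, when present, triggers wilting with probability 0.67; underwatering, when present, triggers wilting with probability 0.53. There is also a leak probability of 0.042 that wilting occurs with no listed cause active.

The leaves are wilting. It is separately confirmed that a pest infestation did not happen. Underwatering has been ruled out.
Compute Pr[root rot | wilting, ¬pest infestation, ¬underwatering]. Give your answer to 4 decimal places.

Pr[root rot | wilting, ¬pest infestation, ¬underwatering] ≈ 0.9302

Under noisy-OR, P(wilting | causes) = 1 − (1−0.042)·∏(1−qᵢ) over the active causes.
Sum P(wilting|·) weighted by the priors over both values of root rot:
  P(wilting | ¬pest infestation, ¬underwatering) = 0.042·0.55 + 0.68386·0.45
        = 0.023100 + 0.307737 = 0.330837
Keeping only the root rot-present terms gives 0.307737, so
  P(root rot | wilting, ¬pest infestation, ¬underwatering) = 0.307737 / 0.330837 ≈ 0.9302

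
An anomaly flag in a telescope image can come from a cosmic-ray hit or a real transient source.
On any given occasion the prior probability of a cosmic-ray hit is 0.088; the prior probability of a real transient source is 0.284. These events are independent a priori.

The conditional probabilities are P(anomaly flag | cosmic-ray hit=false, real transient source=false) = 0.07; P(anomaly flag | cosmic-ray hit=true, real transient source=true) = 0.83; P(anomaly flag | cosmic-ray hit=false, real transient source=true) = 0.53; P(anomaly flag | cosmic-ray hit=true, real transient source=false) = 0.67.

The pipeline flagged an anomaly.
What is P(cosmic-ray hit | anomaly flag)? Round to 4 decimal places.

Numerator (weight on configurations with cosmic-ray hit): 0.042215 + 0.020743 = 0.062958
The normalizing constant is 0.07·0.912·0.716 + 0.53·0.912·0.284 + 0.67·0.088·0.716 + 0.83·0.088·0.284 = 0.245941
P(cosmic-ray hit | anomaly flag) = 0.062958/0.245941 ≈ 0.2560

P(cosmic-ray hit | anomaly flag) ≈ 0.2560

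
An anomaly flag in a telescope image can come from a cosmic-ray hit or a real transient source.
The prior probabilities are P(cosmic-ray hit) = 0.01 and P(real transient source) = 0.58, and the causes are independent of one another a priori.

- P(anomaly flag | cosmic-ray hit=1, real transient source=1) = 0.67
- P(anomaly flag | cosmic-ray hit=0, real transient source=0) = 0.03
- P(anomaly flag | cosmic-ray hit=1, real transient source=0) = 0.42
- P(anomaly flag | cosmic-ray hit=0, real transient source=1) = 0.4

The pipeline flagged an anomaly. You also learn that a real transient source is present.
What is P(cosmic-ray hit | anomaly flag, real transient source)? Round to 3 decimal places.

P(cosmic-ray hit | anomaly flag, real transient source) ≈ 0.017

Enumerate both values of cosmic-ray hit and weight by the priors:
  P(anomaly flag | real transient source) = 0.4×0.99 + 0.67×0.01
        = 0.396000 + 0.006700 = 0.402700
The terms with cosmic-ray hit present sum to 0.006700, so
  P(cosmic-ray hit | anomaly flag, real transient source) = 0.006700 / 0.402700 ≈ 0.017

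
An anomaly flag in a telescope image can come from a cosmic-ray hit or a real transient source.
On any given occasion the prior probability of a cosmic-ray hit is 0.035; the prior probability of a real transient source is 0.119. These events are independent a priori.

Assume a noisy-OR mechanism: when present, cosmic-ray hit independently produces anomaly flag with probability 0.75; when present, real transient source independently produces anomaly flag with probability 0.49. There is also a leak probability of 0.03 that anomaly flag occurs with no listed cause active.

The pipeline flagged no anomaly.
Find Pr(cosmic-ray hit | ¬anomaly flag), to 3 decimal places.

Pr(cosmic-ray hit | ¬anomaly flag) ≈ 0.009

Under noisy-OR, P(anomaly flag | causes) = 1 − (1−0.03)·∏(1−qᵢ) over the active causes.
Weight on cosmic-ray hit=true, given the evidence: 0.007477 + 0.000515 = 0.007992
The normalizing constant is 0.97*0.965*0.881 + 0.4947*0.965*0.119 + 0.2425*0.035*0.881 + 0.123675*0.035*0.119 = 0.889461
P(cosmic-ray hit | ¬anomaly flag) = 0.007992/0.889461 ≈ 0.009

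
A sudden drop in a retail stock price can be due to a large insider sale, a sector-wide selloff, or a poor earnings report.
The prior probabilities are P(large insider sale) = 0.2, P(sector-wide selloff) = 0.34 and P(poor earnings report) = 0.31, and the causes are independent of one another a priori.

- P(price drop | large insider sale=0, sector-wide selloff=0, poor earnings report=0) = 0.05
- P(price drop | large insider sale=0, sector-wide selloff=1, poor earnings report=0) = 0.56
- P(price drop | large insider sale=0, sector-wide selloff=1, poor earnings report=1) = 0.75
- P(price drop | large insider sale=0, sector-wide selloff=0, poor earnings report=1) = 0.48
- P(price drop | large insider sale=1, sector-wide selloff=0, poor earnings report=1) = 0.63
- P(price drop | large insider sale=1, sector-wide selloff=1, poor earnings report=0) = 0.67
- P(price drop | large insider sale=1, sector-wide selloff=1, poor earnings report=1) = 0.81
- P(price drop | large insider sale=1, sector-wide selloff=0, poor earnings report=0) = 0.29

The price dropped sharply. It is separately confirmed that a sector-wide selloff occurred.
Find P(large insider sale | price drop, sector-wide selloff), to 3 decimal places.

For the numerator, keep only large insider sale=true terms: 0.092460 + 0.050220 = 0.142680
Normalizer over all consistent configurations: 0.56·0.8·0.69 + 0.75·0.8·0.31 + 0.67·0.2·0.69 + 0.81·0.2·0.31 = 0.637800
P(large insider sale | price drop, sector-wide selloff) = 0.142680/0.637800 ≈ 0.224

P(large insider sale | price drop, sector-wide selloff) ≈ 0.224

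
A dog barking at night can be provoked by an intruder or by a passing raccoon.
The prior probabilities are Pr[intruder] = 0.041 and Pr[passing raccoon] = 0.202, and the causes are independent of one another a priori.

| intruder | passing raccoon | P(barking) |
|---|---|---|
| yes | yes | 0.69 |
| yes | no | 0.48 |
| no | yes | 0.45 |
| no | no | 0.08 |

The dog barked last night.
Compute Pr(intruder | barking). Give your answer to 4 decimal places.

Pr(intruder | barking) ≈ 0.1261

P(barking) = 0.08·0.959·0.798 + 0.45·0.959·0.202 + 0.48·0.041·0.798 + 0.69·0.041·0.202 = 0.061223 + 0.087173 + 0.015705 + 0.005715 = 0.169816
Restricting to configurations with intruder present: 0.015705 + 0.005715 = 0.021420.
Hence the posterior is 0.021420/0.169816 ≈ 0.1261.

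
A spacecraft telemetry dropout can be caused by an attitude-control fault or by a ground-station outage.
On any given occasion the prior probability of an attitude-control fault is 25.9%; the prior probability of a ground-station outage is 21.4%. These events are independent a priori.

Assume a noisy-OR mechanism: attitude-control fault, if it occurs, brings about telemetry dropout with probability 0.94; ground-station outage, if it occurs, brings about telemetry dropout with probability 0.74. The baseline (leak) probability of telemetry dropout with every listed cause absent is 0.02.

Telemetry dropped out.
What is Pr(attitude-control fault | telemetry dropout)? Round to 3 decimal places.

Under noisy-OR, P(telemetry dropout | causes) = 1 − (1−0.02)·∏(1−qᵢ) over the active causes.
Numerator (weight on configurations with attitude-control fault): 0.191604 + 0.054579 = 0.246183
Normalizer over all consistent configurations: 0.02*0.741*0.786 + 0.7452*0.741*0.214 + 0.9412*0.259*0.786 + 0.984712*0.259*0.214 = 0.376001
P(attitude-control fault | telemetry dropout) = 0.246183/0.376001 ≈ 0.655

Pr(attitude-control fault | telemetry dropout) ≈ 0.655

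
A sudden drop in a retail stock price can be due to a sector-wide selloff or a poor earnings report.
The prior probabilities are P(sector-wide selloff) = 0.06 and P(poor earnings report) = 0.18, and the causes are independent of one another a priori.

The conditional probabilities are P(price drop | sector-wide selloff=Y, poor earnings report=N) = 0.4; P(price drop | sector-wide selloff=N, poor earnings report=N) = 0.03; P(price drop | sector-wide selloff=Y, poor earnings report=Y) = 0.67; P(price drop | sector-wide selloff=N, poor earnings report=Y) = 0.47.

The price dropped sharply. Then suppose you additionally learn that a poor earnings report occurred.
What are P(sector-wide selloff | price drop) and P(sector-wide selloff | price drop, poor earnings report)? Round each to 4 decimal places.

Numerator (weight on configurations with sector-wide selloff): 0.019680 + 0.007236 = 0.026916
Normalizer over all consistent configurations: 0.03*0.94*0.82 + 0.47*0.94*0.18 + 0.4*0.06*0.82 + 0.67*0.06*0.18 = 0.129564
Posterior = 0.026916 / 0.129564 ≈ 0.2077

Now condition on the additional information:
Enumerate both values of sector-wide selloff and weight by the priors:
  P(price drop | poor earnings report) = 0.47*0.94 + 0.67*0.06
        = 0.441800 + 0.040200 = 0.482000
Configurations with sector-wide selloff contribute 0.040200, so
  P(sector-wide selloff | price drop, poor earnings report) = 0.040200 / 0.482000 ≈ 0.0834
— poor earnings report explains away the evidence for sector-wide selloff.

P(sector-wide selloff | price drop) ≈ 0.2077; P(sector-wide selloff | price drop, poor earnings report) ≈ 0.0834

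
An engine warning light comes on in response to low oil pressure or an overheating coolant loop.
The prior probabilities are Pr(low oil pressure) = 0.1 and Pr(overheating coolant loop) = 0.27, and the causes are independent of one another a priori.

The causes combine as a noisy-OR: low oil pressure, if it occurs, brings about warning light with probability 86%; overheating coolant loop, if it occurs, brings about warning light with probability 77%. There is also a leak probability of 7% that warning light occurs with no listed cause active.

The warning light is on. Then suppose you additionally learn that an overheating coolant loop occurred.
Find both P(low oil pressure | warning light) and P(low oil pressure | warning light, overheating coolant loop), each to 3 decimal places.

Under noisy-OR, P(warning light | causes) = 1 − (1−0.07)·∏(1−qᵢ) over the active causes.
Enumerate the 4 (low oil pressure, overheating coolant loop) configurations and weight by the priors:
  P(warning light) = 0.07*0.9*0.73 + 0.7861*0.9*0.27 + 0.8698*0.1*0.73 + 0.970054*0.1*0.27
        = 0.045990 + 0.191022 + 0.063495 + 0.026191 = 0.326698
Configurations with low oil pressure contribute 0.089686, so
  P(low oil pressure | warning light) = 0.089686 / 0.326698 ≈ 0.275

Now also conditioning on overheating coolant loop=true:
Weight on low oil pressure=true, given the evidence: 0.970054·0.1 = 0.097005
Normalizer over all consistent configurations: 0.7861·0.9 + 0.970054·0.1 = 0.804495
Posterior = 0.097005 / 0.804495 ≈ 0.121

P(low oil pressure | warning light) ≈ 0.275; P(low oil pressure | warning light, overheating coolant loop) ≈ 0.121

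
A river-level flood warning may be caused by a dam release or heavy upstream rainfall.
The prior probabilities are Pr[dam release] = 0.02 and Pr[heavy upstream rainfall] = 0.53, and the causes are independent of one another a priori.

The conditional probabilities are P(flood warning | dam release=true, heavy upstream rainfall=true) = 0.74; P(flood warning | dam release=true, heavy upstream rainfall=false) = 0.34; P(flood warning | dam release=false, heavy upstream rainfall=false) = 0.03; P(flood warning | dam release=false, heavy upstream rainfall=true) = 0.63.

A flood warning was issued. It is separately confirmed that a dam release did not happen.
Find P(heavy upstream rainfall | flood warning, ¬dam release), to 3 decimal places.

P(heavy upstream rainfall | flood warning, ¬dam release) ≈ 0.959

P(flood warning | ¬dam release) = 0.03×0.47 + 0.63×0.53 = 0.014100 + 0.333900 = 0.348000
Of this, 0.333900 comes from 0.63×0.53 (the heavy upstream rainfall=true cases).
So P(heavy upstream rainfall | flood warning, ¬dam release) = 0.333900/0.348000 ≈ 0.959.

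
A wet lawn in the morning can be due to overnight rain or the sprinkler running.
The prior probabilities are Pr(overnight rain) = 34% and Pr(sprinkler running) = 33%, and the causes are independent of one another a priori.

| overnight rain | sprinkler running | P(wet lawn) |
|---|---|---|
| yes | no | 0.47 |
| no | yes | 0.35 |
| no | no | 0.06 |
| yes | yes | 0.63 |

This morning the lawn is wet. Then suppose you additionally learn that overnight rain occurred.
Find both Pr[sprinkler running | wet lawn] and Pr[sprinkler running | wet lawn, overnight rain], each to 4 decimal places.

For the numerator, keep only sprinkler running=true terms: 0.076230 + 0.070686 = 0.146916
Denominator P(wet lawn): 0.06*0.66*0.67 + 0.35*0.66*0.33 + 0.47*0.34*0.67 + 0.63*0.34*0.33 = 0.280514
Posterior = 0.146916 / 0.280514 ≈ 0.5237

Now also conditioning on overnight rain=true:
Sum P(wet lawn|·) weighted by the priors over both values of sprinkler running:
  P(wet lawn | overnight rain) = 0.47*0.67 + 0.63*0.33
        = 0.314900 + 0.207900 = 0.522800
Configurations with sprinkler running contribute 0.207900, so
  P(sprinkler running | wet lawn, overnight rain) = 0.207900 / 0.522800 ≈ 0.3977
— overnight rain explains away the evidence for sprinkler running.

Pr[sprinkler running | wet lawn] ≈ 0.5237; Pr[sprinkler running | wet lawn, overnight rain] ≈ 0.3977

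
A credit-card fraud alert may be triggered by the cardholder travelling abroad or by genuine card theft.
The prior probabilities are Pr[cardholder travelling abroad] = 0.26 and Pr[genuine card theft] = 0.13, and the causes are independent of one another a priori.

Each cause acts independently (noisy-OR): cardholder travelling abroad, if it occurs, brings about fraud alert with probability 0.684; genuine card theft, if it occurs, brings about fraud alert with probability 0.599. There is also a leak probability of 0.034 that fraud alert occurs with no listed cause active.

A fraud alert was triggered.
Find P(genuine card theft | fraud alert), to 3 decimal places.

P(genuine card theft | fraud alert) ≈ 0.331

Under noisy-OR, P(fraud alert | causes) = 1 − (1−0.034)·∏(1−qᵢ) over the active causes.
Sum P(fraud alert|·) weighted by the priors over the 4 (cardholder travelling abroad, genuine card theft) configurations:
  P(fraud alert) = 0.034·0.74·0.87 + 0.612634·0.74·0.13 + 0.694744·0.26·0.87 + 0.877592·0.26·0.13
        = 0.021889 + 0.058935 + 0.157151 + 0.029663 = 0.267638
Configurations with genuine card theft contribute 0.088598, so
  P(genuine card theft | fraud alert) = 0.088598 / 0.267638 ≈ 0.331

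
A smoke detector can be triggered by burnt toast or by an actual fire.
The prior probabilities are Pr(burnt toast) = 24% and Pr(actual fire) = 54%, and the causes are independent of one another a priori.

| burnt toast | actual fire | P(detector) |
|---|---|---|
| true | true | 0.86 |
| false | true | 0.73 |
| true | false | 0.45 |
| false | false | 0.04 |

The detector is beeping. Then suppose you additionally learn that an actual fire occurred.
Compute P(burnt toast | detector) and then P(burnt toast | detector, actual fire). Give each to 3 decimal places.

Enumerate the 4 (burnt toast, actual fire) configurations and weight by the priors:
  P(detector) = 0.04·0.76·0.46 + 0.73·0.76·0.54 + 0.45·0.24·0.46 + 0.86·0.24·0.54
        = 0.013984 + 0.299592 + 0.049680 + 0.111456 = 0.474712
Keeping only the burnt toast-present terms gives 0.161136, so
  P(burnt toast | detector) = 0.161136 / 0.474712 ≈ 0.339

With the extra evidence:
P(detector | actual fire) = 0.73×0.76 + 0.86×0.24 = 0.554800 + 0.206400 = 0.761200
Of this, 0.206400 comes from 0.86×0.24 (the burnt toast=true cases).
Hence the posterior is 0.206400/0.761200 ≈ 0.271.

P(burnt toast | detector) ≈ 0.339; P(burnt toast | detector, actual fire) ≈ 0.271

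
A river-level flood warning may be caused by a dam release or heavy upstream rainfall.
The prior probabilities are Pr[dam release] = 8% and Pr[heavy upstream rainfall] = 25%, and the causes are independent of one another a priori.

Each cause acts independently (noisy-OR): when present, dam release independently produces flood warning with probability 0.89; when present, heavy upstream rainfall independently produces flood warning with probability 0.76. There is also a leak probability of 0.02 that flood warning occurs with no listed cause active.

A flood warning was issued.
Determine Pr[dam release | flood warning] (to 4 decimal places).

Under noisy-OR, P(flood warning | causes) = 1 − (1−0.02)·∏(1−qᵢ) over the active causes.
For the numerator, keep only dam release=true terms: 0.053532 + 0.019483 = 0.073015
Normalizer over all consistent configurations: 0.02·0.92·0.75 + 0.7648·0.92·0.25 + 0.8922·0.08·0.75 + 0.974128·0.08·0.25 = 0.262719
P(dam release | flood warning) = 0.073015/0.262719 ≈ 0.2779

Pr[dam release | flood warning] ≈ 0.2779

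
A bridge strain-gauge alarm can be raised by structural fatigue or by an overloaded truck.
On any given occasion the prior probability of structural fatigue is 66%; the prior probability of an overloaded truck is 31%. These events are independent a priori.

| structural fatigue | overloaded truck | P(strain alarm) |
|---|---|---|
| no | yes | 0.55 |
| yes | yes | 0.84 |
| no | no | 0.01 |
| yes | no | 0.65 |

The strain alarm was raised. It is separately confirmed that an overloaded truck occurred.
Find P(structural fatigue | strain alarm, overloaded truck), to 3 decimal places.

P(structural fatigue | strain alarm, overloaded truck) ≈ 0.748

P(strain alarm | overloaded truck) = 0.55*0.34 + 0.84*0.66 = 0.187000 + 0.554400 = 0.741400
Restricting to configurations with structural fatigue present: 0.84*0.66 = 0.554400.
P(structural fatigue | strain alarm, overloaded truck) = 0.554400 / 0.741400 ≈ 0.748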